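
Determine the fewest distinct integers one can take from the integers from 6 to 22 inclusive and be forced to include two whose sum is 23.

12

A set avoiding the sum 23 can contain at most one of each pair {x, 23−x}, plus the 5 elements whose complement lies outside the range.
The integers 12, …, 22 (11 of them) are such a set: any two sum to at least 12+13 = 25 > 23.
By the pigeonhole principle, any 12th integer completes one of the 6 pairs, so 12 choices force a sum of 23.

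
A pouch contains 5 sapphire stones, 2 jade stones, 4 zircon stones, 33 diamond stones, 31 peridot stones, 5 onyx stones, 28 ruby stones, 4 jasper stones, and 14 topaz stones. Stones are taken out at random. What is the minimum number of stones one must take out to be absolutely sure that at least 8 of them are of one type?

By pigeonhole, the 9 types are the holes; the stones drawn are the pigeons.
To avoid 8 of any one type, the worst case takes at most 7 of each type, or every stone of a type that has fewer than 7.
That gives 5 + 2 + 4 + 7 + 7 + 5 + 7 + 4 + 7 = 48 stones with no type reaching 8.
The next stone forces some type to 8, so 48 + 1 = 49.

49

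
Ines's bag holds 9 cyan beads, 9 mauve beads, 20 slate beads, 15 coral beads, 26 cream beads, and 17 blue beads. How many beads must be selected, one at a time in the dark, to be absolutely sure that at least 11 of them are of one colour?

Put each drawn bead into a box by colour. The largest draw with every box below 11 takes min(count, 10) from each colour; colours with fewer than 10 contribute all they have.
Σ min(cᵢ, 10) = 9 + 9 + 10 + 10 + 10 + 10 = 58.
Draw number 58 + 1 = 59 must push one box to 11.

59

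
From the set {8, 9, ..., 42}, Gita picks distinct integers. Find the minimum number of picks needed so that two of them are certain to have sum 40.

24

A set avoiding the sum 40 can contain at most one of each pair {x, 40−x}, plus the 11 elements whose complement lies outside the range or equal to its own complement.
The integers 20, …, 42 (23 of them) are such a set: any two sum to at least 20+21 = 41 > 40.
Any 24th integer completes one of the 12 pairs, so 24 choices force a sum of 40.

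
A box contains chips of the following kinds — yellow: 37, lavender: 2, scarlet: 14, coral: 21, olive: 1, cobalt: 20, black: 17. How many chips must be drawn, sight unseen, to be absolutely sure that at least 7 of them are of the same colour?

34

By pigeonhole, the 7 colours are the holes; the chips drawn are the pigeons.
To avoid 7 of any one colour, the worst case takes at most 6 of each colour, or every chip of a colour that has fewer than 6.
That gives 6 + 2 + 6 + 6 + 1 + 6 + 6 = 33 chips with no colour reaching 7.
The next chip forces some colour to 7, so 33 + 1 = 34.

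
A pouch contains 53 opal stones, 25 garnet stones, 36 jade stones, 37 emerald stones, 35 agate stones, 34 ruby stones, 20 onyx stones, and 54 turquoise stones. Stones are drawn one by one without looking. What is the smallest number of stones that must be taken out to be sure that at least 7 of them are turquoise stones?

In the worst case for collecting turquoise stones, every non-turquoise stone comes out first.
There are 53 + 25 + 36 + 37 + 35 + 34 + 20 = 240 non-turquoise stones altogether.
After those, each further stone must be turquoise, so 240 + 7 = 247 draws guarantee 7 turquoise stones.

247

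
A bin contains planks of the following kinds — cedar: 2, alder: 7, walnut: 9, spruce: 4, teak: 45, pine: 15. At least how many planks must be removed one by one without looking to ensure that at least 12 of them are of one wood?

45

An adversary could hand out at most 11 planks per wood (4 woods run out sooner): 2 + 7 + 9 + 4 + 11 + 11 = 44 planks and still no wood has 12.
One more plank lands in a wood already at 11, so 45 draws are enough and 44 are not.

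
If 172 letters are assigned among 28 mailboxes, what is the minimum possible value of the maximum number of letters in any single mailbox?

7

The 28 mailboxes are the holes and the 172 letters are the pigeons.
If every mailbox held at most 6 letters, the total would be at most 28 × 6 = 168, which is less than 172.
So some mailbox holds at least ⌈172/28⌉ = 7 letters.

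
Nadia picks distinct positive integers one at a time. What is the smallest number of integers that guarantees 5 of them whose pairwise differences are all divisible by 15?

Integers whose pairwise differences are multiples of 15 are exactly those sharing a remainder mod 15. By pigeonhole, the 15 residue classes mod 15 are the pigeonholes.
With 60 integers one could put 4 in each residue class and have no class reach 5.
The 61st integer pushes some class to 5, so 15·4 + 1 = 61.

61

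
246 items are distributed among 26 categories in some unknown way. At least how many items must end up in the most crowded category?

The 26 categories are the holes and the 246 items are the pigeons.
If every category held at most 9 items, the total would be at most 26 × 9 = 234, which is less than 246.
So some category holds at least ⌈246/26⌉ = 10 items.

10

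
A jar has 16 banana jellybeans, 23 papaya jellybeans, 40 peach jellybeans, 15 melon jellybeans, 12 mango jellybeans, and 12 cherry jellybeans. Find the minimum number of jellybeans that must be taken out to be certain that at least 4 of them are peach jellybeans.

82

In the worst case for collecting peach jellybeans, every non-peach jellybean comes out first.
There are 16 + 23 + 15 + 12 + 12 = 78 non-peach jellybeans altogether.
After those, each further jellybean must be peach, so 78 + 4 = 82 draws guarantee 4 peach jellybeans.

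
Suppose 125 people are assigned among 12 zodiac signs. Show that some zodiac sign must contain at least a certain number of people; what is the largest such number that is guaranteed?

By the pigeonhole principle, the 12 zodiac signs are the holes and the 125 people are the pigeons.
If every zodiac sign held at most 10 people, the total would be at most 12 × 10 = 120, which is less than 125.
So some zodiac sign holds at least ⌈125/12⌉ = 11 people.

11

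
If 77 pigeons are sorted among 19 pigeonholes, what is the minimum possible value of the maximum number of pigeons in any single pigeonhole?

5

By the pigeonhole principle, the 19 pigeonholes are the holes and the 77 pigeons are the pigeons.
If every pigeonhole held at most 4 pigeons, the total would be at most 19 × 4 = 76, which is less than 77.
So some pigeonhole holds at least ⌈77/19⌉ = 5 pigeons.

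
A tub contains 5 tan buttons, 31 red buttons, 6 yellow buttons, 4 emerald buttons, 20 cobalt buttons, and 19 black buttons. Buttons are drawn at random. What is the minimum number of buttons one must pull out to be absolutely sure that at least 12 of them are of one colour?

An adversary could hand out at most 11 buttons per colour (tan, yellow, emerald run out sooner): 5 + 11 + 6 + 4 + 11 + 11 = 48 buttons and still no colour has 12.
One more button lands in a colour already at 11, so 49 draws are enough and 48 are not.

49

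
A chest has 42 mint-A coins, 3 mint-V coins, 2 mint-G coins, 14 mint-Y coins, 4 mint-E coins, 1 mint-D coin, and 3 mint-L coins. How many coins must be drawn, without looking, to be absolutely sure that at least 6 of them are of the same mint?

24

An adversary could hand out at most 5 coins per mint (5 mints run out sooner): 5 + 3 + 2 + 5 + 4 + 1 + 3 = 23 coins and still no mint has 6.
One more coin lands in a mint already at 5, so 24 draws are enough and 23 are not.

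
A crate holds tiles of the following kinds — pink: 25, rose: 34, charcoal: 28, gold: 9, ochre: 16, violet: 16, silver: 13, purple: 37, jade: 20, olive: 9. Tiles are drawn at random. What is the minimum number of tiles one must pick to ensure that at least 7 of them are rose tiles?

In the worst case for collecting rose tiles, every non-rose tile comes out first.
There are 25 + 28 + 9 + 16 + 16 + 13 + 37 + 20 + 9 = 173 non-rose tiles altogether.
After those, each further tile must be rose, so 173 + 7 = 180 draws guarantee 7 rose tiles.

180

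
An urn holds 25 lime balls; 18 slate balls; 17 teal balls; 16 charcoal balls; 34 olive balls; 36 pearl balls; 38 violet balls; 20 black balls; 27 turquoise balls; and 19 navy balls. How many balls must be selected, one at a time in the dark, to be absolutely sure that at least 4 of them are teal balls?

In the worst case for collecting teal balls, every non-teal ball comes out first.
There are 25 + 18 + 16 + 34 + 36 + 38 + 20 + 27 + 19 = 233 non-teal balls altogether.
After those, each further ball must be teal, so 233 + 4 = 237 draws guarantee 4 teal balls.

237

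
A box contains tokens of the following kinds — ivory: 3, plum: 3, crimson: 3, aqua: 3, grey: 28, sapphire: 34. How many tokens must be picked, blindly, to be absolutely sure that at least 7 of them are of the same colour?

Pigeonhole: the 6 colours are the holes; the tokens drawn are the pigeons.
To avoid 7 of any one colour, the worst case takes at most 6 of each colour, or every token of a colour that has fewer than 6.
That gives 3 + 3 + 3 + 3 + 6 + 6 = 24 tokens with no colour reaching 7.
The next token forces some colour to 7, so 24 + 1 = 25.

25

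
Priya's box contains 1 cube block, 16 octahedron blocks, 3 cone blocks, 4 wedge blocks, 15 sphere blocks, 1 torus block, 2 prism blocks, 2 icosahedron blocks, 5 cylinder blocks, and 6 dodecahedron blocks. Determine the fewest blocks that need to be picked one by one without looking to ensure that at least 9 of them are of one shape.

41

An adversary could hand out at most 8 blocks per shape (8 shapes run out sooner): 1 + 8 + 3 + 4 + 8 + 1 + 2 + 2 + 5 + 6 = 40 blocks and still no shape has 9.
One more block lands in a shape already at 8, so 41 draws are enough and 40 are not.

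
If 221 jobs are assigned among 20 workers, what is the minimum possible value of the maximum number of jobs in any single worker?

12

By the pigeonhole principle, the 20 workers are the holes and the 221 jobs are the pigeons.
If every worker held at most 11 jobs, the total would be at most 20 × 11 = 220, which is less than 221.
So some worker holds at least ⌈221/20⌉ = 12 jobs.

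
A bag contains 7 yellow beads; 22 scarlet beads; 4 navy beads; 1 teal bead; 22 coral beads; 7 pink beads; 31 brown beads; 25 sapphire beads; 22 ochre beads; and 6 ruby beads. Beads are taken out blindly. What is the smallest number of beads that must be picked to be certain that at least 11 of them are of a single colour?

76

An adversary could hand out at most 10 beads per colour (5 colours run out sooner): 7 + 10 + 4 + 1 + 10 + 7 + 10 + 10 + 10 + 6 = 75 beads and still no colour has 11.
One more bead lands in a colour already at 10, so 76 draws are enough and 75 are not.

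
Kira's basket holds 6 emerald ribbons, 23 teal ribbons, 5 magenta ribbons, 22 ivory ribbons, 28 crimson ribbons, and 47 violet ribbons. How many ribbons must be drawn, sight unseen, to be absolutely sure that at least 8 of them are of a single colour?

40

An adversary could hand out at most 7 ribbons per colour (emerald, magenta run out sooner): 6 + 7 + 5 + 7 + 7 + 7 = 39 ribbons and still no colour has 8.
Pigeonhole: one more ribbon lands in a colour already at 7, so 40 draws are enough and 39 are not.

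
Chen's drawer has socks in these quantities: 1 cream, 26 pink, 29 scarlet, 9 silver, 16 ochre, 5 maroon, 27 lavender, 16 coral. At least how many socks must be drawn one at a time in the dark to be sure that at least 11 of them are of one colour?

The 8 colours are the holes; the socks drawn are the pigeons.
To avoid 11 of any one colour, the worst case takes at most 10 of each colour, or every sock of a colour that has fewer than 10.
That gives 1 + 10 + 10 + 9 + 10 + 5 + 10 + 10 = 65 socks with no colour reaching 11.
The next sock forces some colour to 11, so 65 + 1 = 66.

66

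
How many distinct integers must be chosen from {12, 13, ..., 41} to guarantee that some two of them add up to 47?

19

A set avoiding the sum 47 can contain at most one of each pair {x, 47−x}, plus the 6 elements whose complement lies outside the range.
The integers 24, …, 41 (18 of them) are such a set: any two sum to at least 24+25 = 49 > 47.
Any 19th integer completes one of the 12 pairs, so 19 choices force a sum of 47.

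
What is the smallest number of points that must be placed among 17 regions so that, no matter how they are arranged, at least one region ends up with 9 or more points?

137

With 136 points one could put exactly 8 in each of the 17 regions, and no region would reach 9.
Pigeonhole: one more point must land in a region that already has 8, giving it 9.
So 17 × 8 + 1 = 137 points are required.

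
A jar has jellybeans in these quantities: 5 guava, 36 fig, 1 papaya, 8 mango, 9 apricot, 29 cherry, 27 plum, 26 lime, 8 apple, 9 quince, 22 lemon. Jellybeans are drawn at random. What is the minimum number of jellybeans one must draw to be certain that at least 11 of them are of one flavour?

An adversary could hand out at most 10 jellybeans per flavour (6 flavours run out sooner): 5 + 10 + 1 + 8 + 9 + 10 + 10 + 10 + 8 + 9 + 10 = 90 jellybeans and still no flavour has 11.
Pigeonhole: one more jellybean lands in a flavour already at 10, so 91 draws are enough and 90 are not.

91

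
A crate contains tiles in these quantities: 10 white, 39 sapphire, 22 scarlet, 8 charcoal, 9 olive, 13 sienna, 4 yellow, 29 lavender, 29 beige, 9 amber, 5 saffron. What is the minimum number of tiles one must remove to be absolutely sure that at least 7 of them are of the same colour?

By pigeonhole, the 11 colours are the holes; the tiles drawn are the pigeons.
To avoid 7 of any one colour, the worst case takes at most 6 of each colour, or every tile of a colour that has fewer than 6.
That gives 6 + 6 + 6 + 6 + 6 + 6 + 4 + 6 + 6 + 6 + 5 = 63 tiles with no colour reaching 7.
The next tile forces some colour to 7, so 63 + 1 = 64.

64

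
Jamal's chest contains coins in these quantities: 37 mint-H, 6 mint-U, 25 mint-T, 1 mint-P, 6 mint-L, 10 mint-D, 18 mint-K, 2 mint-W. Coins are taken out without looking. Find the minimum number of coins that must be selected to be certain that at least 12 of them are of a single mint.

An adversary could hand out at most 11 coins per mint (5 mints run out sooner): 11 + 6 + 11 + 1 + 6 + 10 + 11 + 2 = 58 coins and still no mint has 12.
By pigeonhole, one more coin lands in a mint already at 11, so 59 draws are enough and 58 are not.

59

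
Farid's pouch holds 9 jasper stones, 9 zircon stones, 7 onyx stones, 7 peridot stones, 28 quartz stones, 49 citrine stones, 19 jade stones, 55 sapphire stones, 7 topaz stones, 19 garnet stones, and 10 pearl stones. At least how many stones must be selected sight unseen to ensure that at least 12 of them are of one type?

105

An adversary could hand out at most 11 stones per type (6 types run out sooner): 9 + 9 + 7 + 7 + 11 + 11 + 11 + 11 + 7 + 11 + 10 = 104 stones and still no type has 12.
Pigeonhole: one more stone lands in a type already at 11, so 105 draws are enough and 104 are not.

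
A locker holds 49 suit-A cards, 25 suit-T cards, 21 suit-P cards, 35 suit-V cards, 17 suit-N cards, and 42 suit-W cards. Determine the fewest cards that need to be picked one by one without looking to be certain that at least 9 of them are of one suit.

The 6 suits are the holes; the cards drawn are the pigeons.
To avoid 9 of any one suit, the worst case takes at most 8 of each suit.
That gives 8 + 8 + 8 + 8 + 8 + 8 = 48 cards with no suit reaching 9.
The next card forces some suit to 9, so 48 + 1 = 49.

49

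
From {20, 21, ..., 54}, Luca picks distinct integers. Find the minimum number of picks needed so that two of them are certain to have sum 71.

20

A set avoiding the sum 71 can contain at most one of each pair {x, 71−x}, plus the 3 elements whose complement lies outside the range.
The integers 36, …, 54 (19 of them) are such a set: any two sum to at least 36+37 = 73 > 71.
Pigeonhole: any 20th integer completes one of the 16 pairs, so 20 choices force a sum of 71.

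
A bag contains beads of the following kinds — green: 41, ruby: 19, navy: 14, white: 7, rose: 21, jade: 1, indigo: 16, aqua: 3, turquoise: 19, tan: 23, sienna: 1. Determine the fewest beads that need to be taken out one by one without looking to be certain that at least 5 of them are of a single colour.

The 11 colours are the holes; the beads drawn are the pigeons.
To avoid 5 of any one colour, the worst case takes at most 4 of each colour, or every bead of a colour that has fewer than 4.
That gives 4 + 4 + 4 + 4 + 4 + 1 + 4 + 3 + 4 + 4 + 1 = 37 beads with no colour reaching 5.
The next bead forces some colour to 5, so 37 + 1 = 38.

38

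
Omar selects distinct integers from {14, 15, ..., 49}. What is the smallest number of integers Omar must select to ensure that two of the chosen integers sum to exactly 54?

24

A set avoiding the sum 54 can contain at most one of each pair {x, 54−x}, plus the 10 elements whose complement lies outside the range or equal to its own complement.
The integers 27, …, 49 (23 of them) are such a set: any two sum to at least 27+28 = 55 > 54.
By pigeonhole, any 24th integer completes one of the 13 pairs, so 24 choices force a sum of 54.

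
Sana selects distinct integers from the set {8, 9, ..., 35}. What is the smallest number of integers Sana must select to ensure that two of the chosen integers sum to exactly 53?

20

A set avoiding the sum 53 can contain at most one of each pair {x, 53−x}, plus the 10 elements whose complement lies outside the range.
The integers 8, …, 26 (19 of them) are such a set: any two sum to at least 8+9 = 17 and at most 25+26 = 51 < 53.
Any 20th integer completes one of the 9 pairs, so 20 choices force a sum of 53.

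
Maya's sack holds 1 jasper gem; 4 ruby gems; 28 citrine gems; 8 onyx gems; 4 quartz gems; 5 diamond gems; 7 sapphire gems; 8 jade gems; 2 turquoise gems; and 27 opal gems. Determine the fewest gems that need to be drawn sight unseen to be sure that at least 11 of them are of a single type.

The 10 types are the holes; the gems drawn are the pigeons.
To avoid 11 of any one type, the worst case takes at most 10 of each type, or every gem of a type that has fewer than 10.
That gives 1 + 4 + 10 + 8 + 4 + 5 + 7 + 8 + 2 + 10 = 59 gems with no type reaching 11.
The next gem forces some type to 11, so 59 + 1 = 60.

60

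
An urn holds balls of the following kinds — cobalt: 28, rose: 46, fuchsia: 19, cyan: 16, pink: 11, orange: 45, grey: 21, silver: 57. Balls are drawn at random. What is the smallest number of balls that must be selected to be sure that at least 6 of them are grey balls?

In the worst case for collecting grey balls, every non-grey ball comes out first.
There are 28 + 46 + 19 + 16 + 11 + 45 + 57 = 222 non-grey balls altogether.
After those, each further ball must be grey, so 222 + 6 = 228 draws guarantee 6 grey balls.

228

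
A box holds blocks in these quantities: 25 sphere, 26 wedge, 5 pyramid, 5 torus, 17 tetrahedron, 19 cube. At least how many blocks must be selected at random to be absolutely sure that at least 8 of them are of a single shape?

The 6 shapes are the holes; the blocks drawn are the pigeons.
To avoid 8 of any one shape, the worst case takes at most 7 of each shape, or every block of a shape that has fewer than 7.
That gives 7 + 7 + 5 + 5 + 7 + 7 = 38 blocks with no shape reaching 8.
The next block forces some shape to 8, so 38 + 1 = 39.

39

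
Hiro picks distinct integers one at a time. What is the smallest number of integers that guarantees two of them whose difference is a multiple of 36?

37

Integers whose pairwise differences are multiples of 36 are exactly those sharing a remainder mod 36. By pigeonhole, the 36 residue classes mod 36 are the pigeonholes.
With 36 integers one could put 1 in each residue class and have no class reach 2.
The 37th integer pushes some class to 2, so 36·1 + 1 = 37.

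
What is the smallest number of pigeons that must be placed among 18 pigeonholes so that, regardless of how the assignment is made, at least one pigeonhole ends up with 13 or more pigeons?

217

With 216 pigeons one could put exactly 12 in each of the 18 pigeonholes, and no pigeonhole would reach 13.
One more pigeon must land in a pigeonhole that already has 12, giving it 13.
So 18 × 12 + 1 = 217 pigeons are required.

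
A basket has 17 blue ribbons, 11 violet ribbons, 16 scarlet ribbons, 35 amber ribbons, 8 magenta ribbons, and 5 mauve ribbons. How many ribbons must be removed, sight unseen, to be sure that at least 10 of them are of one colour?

50

An adversary could hand out at most 9 ribbons per colour (magenta, mauve run out sooner): 9 + 9 + 9 + 9 + 8 + 5 = 49 ribbons and still no colour has 10.
One more ribbon lands in a colour already at 9, so 50 draws are enough and 49 are not.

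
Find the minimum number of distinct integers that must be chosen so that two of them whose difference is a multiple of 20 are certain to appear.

Integers whose pairwise differences are multiples of 20 are exactly those sharing a remainder mod 20. Pigeonhole: the 20 residue classes mod 20 are the pigeonholes.
With 20 integers one could put 1 in each residue class and have no class reach 2.
The 21st integer pushes some class to 2, so 20·1 + 1 = 21.

21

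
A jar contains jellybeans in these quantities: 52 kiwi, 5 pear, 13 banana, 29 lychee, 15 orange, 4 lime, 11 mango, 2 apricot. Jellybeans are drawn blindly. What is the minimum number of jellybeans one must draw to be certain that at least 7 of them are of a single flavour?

Put each drawn jellybean into a box by flavour. The largest draw with every box below 7 takes min(count, 6) from each flavour; flavours with fewer than 6 contribute all they have.
Σ min(cᵢ, 6) = 6 + 5 + 6 + 6 + 6 + 4 + 6 + 2 = 41.
Draw number 41 + 1 = 42 must push one box to 7.

42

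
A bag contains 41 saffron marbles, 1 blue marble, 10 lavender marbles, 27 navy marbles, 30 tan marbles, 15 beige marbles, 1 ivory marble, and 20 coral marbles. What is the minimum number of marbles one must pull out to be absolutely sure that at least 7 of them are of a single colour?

39

By the pigeonhole principle, put each drawn marble into a box by colour. The largest draw with every box below 7 takes min(count, 6) from each colour; colours with fewer than 6 contribute all they have.
Σ min(cᵢ, 6) = 6 + 1 + 6 + 6 + 6 + 6 + 1 + 6 = 38.
Draw number 38 + 1 = 39 must push one box to 7.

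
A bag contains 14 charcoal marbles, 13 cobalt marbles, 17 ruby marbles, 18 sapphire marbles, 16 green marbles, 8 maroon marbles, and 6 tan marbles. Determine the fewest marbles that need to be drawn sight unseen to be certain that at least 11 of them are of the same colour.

65

The 7 colours are the holes; the marbles drawn are the pigeons.
To avoid 11 of any one colour, the worst case takes at most 10 of each colour, or every marble of a colour that has fewer than 10.
That gives 10 + 10 + 10 + 10 + 10 + 8 + 6 = 64 marbles with no colour reaching 11.
The next marble forces some colour to 11, so 64 + 1 = 65.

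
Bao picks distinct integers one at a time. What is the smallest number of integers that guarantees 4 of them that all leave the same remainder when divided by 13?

Pigeonhole: the 13 residue classes mod 13 are the pigeonholes.
With 39 integers one could put 3 in each residue class and have no class reach 4.
The 40th integer pushes some class to 4, so 13·3 + 1 = 40.

40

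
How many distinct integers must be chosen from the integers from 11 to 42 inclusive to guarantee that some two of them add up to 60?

Two chosen integers sum to 60 exactly when both halves of some pair {x, 60−x} with 18 ≤ x ≤ 60−x ≤ 42 are chosen — 12 such pairs.
The remaining 8 elements (those with no distinct partner in range) can never complete a 60-sum, so the worst case takes all of them and one from each pair: 8 + 12 = 20.
Pigeonhole: the 21st integer has to be the second member of some pair, so 20 + 1 = 21.

21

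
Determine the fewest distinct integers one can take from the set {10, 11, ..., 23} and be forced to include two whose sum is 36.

A set avoiding the sum 36 can contain at most one of each pair {x, 36−x}, plus the 4 elements whose complement lies outside the range or equal to its own complement.
The integers 10, …, 18 (9 of them) are such a set: any two sum to at least 10+11 = 21 and at most 17+18 = 35 < 36.
Any 10th integer completes one of the 5 pairs, so 10 choices force a sum of 36.

10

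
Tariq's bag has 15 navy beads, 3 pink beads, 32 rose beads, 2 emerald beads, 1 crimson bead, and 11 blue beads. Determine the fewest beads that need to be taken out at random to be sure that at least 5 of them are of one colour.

19

Put each drawn bead into a box by colour. The largest draw with every box below 5 takes min(count, 4) from each colour; colours with fewer than 4 contribute all they have.
Σ min(cᵢ, 4) = 4 + 3 + 4 + 2 + 1 + 4 = 18.
Draw number 18 + 1 = 19 must push one box to 5.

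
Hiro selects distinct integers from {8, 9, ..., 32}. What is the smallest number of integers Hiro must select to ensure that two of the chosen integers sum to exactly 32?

18

A set avoiding the sum 32 can contain at most one of each pair {x, 32−x}, plus the 9 elements whose complement lies outside the range or equal to its own complement.
The integers 16, …, 32 (17 of them) are such a set: any two sum to at least 16+17 = 33 > 32.
By pigeonhole, any 18th integer completes one of the 8 pairs, so 18 choices force a sum of 32.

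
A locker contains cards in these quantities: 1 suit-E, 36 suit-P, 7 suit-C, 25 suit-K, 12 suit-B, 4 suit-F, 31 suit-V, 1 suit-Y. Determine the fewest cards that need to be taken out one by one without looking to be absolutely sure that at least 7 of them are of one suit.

By the pigeonhole principle, the 8 suits are the holes; the cards drawn are the pigeons.
To avoid 7 of any one suit, the worst case takes at most 6 of each suit, or every card of a suit that has fewer than 6.
That gives 1 + 6 + 6 + 6 + 6 + 4 + 6 + 1 = 36 cards with no suit reaching 7.
The next card forces some suit to 7, so 36 + 1 = 37.

37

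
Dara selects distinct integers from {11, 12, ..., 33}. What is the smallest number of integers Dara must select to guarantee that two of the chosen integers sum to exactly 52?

Group the elements by complementary pair {x, 52−x}: {19,33}, {20,32}, {21,31}, …, giving 7 two-element pairs, the single value 26 (it cannot pair with itself since the integers are distinct), and 8 integers whose partner 52−x falls outside [11,33].
Treating each of those 16 groups as a pigeonhole, one can pick one integer per group — 16 integers — with no two summing to 52.
The 17th integer lands in an occupied pair, forcing a sum of 52.

17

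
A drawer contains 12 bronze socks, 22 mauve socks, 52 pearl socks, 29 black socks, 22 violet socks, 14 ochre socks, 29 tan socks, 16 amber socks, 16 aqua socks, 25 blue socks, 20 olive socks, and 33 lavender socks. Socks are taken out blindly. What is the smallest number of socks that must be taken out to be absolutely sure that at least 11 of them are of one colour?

121

By the pigeonhole principle, the 12 colours are the holes; the socks drawn are the pigeons.
To avoid 11 of any one colour, the worst case takes at most 10 of each colour.
That gives 10 + 10 + 10 + 10 + 10 + 10 + 10 + 10 + 10 + 10 + 10 + 10 = 120 socks with no colour reaching 11.
The next sock forces some colour to 11, so 120 + 1 = 121.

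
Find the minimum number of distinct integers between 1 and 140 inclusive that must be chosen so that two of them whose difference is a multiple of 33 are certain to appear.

Integers whose pairwise differences are multiples of 33 are exactly those sharing a remainder mod 33. The 33 residue classes mod 33 are the pigeonholes.
With 33 integers one could put 1 in each residue class and have no class reach 2.
The 34th integer pushes some class to 2, so 33·1 + 1 = 34.

34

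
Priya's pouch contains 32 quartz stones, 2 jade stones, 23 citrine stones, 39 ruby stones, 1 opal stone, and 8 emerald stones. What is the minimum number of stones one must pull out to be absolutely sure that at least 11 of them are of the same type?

42

An adversary could hand out at most 10 stones per type (jade, opal, emerald run out sooner): 10 + 2 + 10 + 10 + 1 + 8 = 41 stones and still no type has 11.
By pigeonhole, one more stone lands in a type already at 10, so 42 draws are enough and 41 are not.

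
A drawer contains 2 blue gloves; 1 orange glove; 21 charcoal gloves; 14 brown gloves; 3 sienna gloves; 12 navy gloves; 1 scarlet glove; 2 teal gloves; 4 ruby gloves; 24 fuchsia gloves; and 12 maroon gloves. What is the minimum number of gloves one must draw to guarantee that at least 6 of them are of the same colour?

Pigeonhole: put each drawn glove into a box by colour. The largest draw with every box below 6 takes min(count, 5) from each colour; colours with fewer than 5 contribute all they have.
Σ min(cᵢ, 5) = 2 + 1 + 5 + 5 + 3 + 5 + 1 + 2 + 4 + 5 + 5 = 38.
Draw number 38 + 1 = 39 must push one box to 6.

39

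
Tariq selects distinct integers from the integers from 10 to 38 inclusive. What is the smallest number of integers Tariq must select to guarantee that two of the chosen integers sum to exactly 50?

17

A set avoiding the sum 50 can contain at most one of each pair {x, 50−x}, plus the 3 elements whose complement lies outside the range or equal to its own complement.
The integers 10, …, 25 (16 of them) are such a set: any two sum to at least 10+11 = 21 and at most 24+25 = 49 < 50.
By the pigeonhole principle, any 17th integer completes one of the 13 pairs, so 17 choices force a sum of 50.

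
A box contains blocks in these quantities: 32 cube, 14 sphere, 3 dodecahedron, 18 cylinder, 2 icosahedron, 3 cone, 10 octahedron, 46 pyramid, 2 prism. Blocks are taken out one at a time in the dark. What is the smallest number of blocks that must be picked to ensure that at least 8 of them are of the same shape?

46

The 9 shapes are the holes; the blocks drawn are the pigeons.
To avoid 8 of any one shape, the worst case takes at most 7 of each shape, or every block of a shape that has fewer than 7.
That gives 7 + 7 + 3 + 7 + 2 + 3 + 7 + 7 + 2 = 45 blocks with no shape reaching 8.
The next block forces some shape to 8, so 45 + 1 = 46.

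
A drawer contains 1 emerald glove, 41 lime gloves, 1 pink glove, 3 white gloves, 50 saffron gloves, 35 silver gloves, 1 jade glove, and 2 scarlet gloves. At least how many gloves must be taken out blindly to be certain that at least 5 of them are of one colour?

21

Pigeonhole: put each drawn glove into a box by colour. The largest draw with every box below 5 takes min(count, 4) from each colour; colours with fewer than 4 contribute all they have.
Σ min(cᵢ, 4) = 1 + 4 + 1 + 3 + 4 + 4 + 1 + 2 = 20.
Draw number 20 + 1 = 21 must push one box to 5.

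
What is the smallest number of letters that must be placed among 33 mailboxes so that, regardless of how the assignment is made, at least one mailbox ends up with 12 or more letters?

With 363 letters one could put exactly 11 in each of the 33 mailboxes, and no mailbox would reach 12.
One more letter must land in a mailbox that already has 11, giving it 12.
So 33 × 11 + 1 = 364 letters are required.

364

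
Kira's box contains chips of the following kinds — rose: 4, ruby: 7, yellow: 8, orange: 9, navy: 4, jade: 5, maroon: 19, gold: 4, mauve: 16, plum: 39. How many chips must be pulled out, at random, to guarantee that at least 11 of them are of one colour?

72

Put each drawn chip into a box by colour. The largest draw with every box below 11 takes min(count, 10) from each colour; colours with fewer than 10 contribute all they have.
Σ min(cᵢ, 10) = 4 + 7 + 8 + 9 + 4 + 5 + 10 + 4 + 10 + 10 = 71.
Draw number 71 + 1 = 72 must push one box to 11.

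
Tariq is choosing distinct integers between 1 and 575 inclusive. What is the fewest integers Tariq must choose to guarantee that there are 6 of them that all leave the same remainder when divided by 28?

By the pigeonhole principle, the 28 residue classes mod 28 are the pigeonholes.
With 140 integers one could put 5 in each residue class and have no class reach 6.
The 141st integer pushes some class to 6, so 28·5 + 1 = 141.

141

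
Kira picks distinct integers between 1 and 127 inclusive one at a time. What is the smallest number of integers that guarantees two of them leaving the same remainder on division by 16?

The 16 residue classes mod 16 are the pigeonholes.
With 16 integers one could put 1 in each residue class and have no class reach 2.
The 17th integer pushes some class to 2, so 16·1 + 1 = 17.

17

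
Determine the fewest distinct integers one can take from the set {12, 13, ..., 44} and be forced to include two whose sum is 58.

A set avoiding the sum 58 can contain at most one of each pair {x, 58−x}, plus the 3 elements whose complement lies outside the range or equal to its own complement.
The integers 12, …, 29 (18 of them) are such a set: any two sum to at least 12+13 = 25 and at most 28+29 = 57 < 58.
By the pigeonhole principle, any 19th integer completes one of the 15 pairs, so 19 choices force a sum of 58.

19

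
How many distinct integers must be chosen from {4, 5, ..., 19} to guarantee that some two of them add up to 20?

Two chosen integers sum to 20 exactly when both halves of some pair {x, 20−x} with 4 ≤ x ≤ 20−x ≤ 16 are chosen — 6 such pairs.
The remaining 4 elements (those with no distinct partner in range) can never complete a 20-sum, so the worst case takes all of them and one from each pair: 4 + 6 = 10.
The 11th integer has to be the second member of some pair, so 10 + 1 = 11.

11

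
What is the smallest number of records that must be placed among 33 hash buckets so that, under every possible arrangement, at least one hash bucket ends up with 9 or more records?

With 264 records one could put exactly 8 in each of the 33 hash buckets, and no hash bucket would reach 9.
One more record must land in a hash bucket that already has 8, giving it 9.
So 33 × 8 + 1 = 265 records are required.

265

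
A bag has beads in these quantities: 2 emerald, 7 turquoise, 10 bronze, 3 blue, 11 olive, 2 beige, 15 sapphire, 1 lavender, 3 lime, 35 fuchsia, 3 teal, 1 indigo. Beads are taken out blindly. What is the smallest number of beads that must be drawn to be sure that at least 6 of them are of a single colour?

41

The 12 colours are the holes; the beads drawn are the pigeons.
To avoid 6 of any one colour, the worst case takes at most 5 of each colour, or every bead of a colour that has fewer than 5.
That gives 2 + 5 + 5 + 3 + 5 + 2 + 5 + 1 + 3 + 5 + 3 + 1 = 40 beads with no colour reaching 6.
The next bead forces some colour to 6, so 40 + 1 = 41.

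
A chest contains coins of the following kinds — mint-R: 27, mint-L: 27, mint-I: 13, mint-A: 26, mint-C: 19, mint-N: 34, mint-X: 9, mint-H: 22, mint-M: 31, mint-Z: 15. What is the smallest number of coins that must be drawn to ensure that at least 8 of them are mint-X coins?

In the worst case for collecting mint-X coins, every non-mint-X coin comes out first.
There are 27 + 27 + 13 + 26 + 19 + 34 + 22 + 31 + 15 = 214 non-mint-X coins altogether.
After those, each further coin must be mint-X, so 214 + 8 = 222 draws guarantee 8 mint-X coins.

222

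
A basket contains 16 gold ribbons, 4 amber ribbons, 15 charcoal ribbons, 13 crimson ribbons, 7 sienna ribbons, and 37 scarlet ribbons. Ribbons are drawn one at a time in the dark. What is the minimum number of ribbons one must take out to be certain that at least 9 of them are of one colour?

44

The 6 colours are the holes; the ribbons drawn are the pigeons.
To avoid 9 of any one colour, the worst case takes at most 8 of each colour, or every ribbon of a colour that has fewer than 8.
That gives 8 + 4 + 8 + 8 + 7 + 8 = 43 ribbons with no colour reaching 9.
The next ribbon forces some colour to 9, so 43 + 1 = 44.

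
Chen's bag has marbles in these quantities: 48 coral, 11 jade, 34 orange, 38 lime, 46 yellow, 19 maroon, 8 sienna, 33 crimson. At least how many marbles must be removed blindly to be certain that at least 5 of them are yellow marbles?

In the worst case for collecting yellow marbles, every non-yellow marble comes out first.
There are 48 + 11 + 34 + 38 + 19 + 8 + 33 = 191 non-yellow marbles altogether.
After those, each further marble must be yellow, so 191 + 5 = 196 draws guarantee 5 yellow marbles.

196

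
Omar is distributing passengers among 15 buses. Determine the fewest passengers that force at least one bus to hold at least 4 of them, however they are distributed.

With 45 passengers one could put exactly 3 in each of the 15 buses, and no bus would reach 4.
One more passenger must land in a bus that already has 3, giving it 4.
So 15 × 3 + 1 = 46 passengers are required.

46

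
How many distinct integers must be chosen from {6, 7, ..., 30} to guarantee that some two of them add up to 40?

16

A set avoiding the sum 40 can contain at most one of each pair {x, 40−x}, plus the 5 elements whose complement lies outside the range or equal to its own complement.
The integers 6, …, 20 (15 of them) are such a set: any two sum to at least 6+7 = 13 and at most 19+20 = 39 < 40.
Pigeonhole: any 16th integer completes one of the 10 pairs, so 16 choices force a sum of 40.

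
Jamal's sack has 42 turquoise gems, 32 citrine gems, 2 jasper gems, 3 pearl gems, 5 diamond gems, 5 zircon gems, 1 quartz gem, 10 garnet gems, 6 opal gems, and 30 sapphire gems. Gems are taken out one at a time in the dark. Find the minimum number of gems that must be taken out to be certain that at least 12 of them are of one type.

An adversary could hand out at most 11 gems per type (7 types run out sooner): 11 + 11 + 2 + 3 + 5 + 5 + 1 + 10 + 6 + 11 = 65 gems and still no type has 12.
One more gem lands in a type already at 11, so 66 draws are enough and 65 are not.

66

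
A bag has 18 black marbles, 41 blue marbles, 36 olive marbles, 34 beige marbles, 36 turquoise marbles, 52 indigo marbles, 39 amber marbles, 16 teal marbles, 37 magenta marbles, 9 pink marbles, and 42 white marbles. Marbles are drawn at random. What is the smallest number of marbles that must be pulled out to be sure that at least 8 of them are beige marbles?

In the worst case for collecting beige marbles, every non-beige marble comes out first.
There are 18 + 41 + 36 + 36 + 52 + 39 + 16 + 37 + 9 + 42 = 326 non-beige marbles altogether.
After those, each further marble must be beige, so 326 + 8 = 334 draws guarantee 8 beige marbles.

334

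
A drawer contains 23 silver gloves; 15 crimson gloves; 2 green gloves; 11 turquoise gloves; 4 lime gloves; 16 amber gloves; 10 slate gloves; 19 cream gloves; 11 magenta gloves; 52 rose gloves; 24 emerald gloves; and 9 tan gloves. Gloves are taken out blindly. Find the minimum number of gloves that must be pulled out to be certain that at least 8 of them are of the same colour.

77

By pigeonhole, the 12 colours are the holes; the gloves drawn are the pigeons.
To avoid 8 of any one colour, the worst case takes at most 7 of each colour, or every glove of a colour that has fewer than 7.
That gives 7 + 7 + 2 + 7 + 4 + 7 + 7 + 7 + 7 + 7 + 7 + 7 = 76 gloves with no colour reaching 8.
The next glove forces some colour to 8, so 76 + 1 = 77.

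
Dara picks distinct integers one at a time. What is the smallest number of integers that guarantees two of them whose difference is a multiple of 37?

38

Integers whose pairwise differences are multiples of 37 are exactly those sharing a remainder mod 37. The 37 residue classes mod 37 are the pigeonholes.
With 37 integers one could put 1 in each residue class and have no class reach 2.
The 38th integer pushes some class to 2, so 37·1 + 1 = 38.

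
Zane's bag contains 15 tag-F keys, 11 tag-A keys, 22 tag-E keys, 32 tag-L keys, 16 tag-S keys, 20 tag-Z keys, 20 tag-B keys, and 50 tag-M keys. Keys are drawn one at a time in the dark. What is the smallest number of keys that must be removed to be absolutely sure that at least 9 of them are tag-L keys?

In the worst case for collecting tag-L keys, every non-tag-L key comes out first.
There are 15 + 11 + 22 + 16 + 20 + 20 + 50 = 154 non-tag-L keys altogether.
After those, each further key must be tag-L, so 154 + 9 = 163 draws guarantee 9 tag-L keys.

163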